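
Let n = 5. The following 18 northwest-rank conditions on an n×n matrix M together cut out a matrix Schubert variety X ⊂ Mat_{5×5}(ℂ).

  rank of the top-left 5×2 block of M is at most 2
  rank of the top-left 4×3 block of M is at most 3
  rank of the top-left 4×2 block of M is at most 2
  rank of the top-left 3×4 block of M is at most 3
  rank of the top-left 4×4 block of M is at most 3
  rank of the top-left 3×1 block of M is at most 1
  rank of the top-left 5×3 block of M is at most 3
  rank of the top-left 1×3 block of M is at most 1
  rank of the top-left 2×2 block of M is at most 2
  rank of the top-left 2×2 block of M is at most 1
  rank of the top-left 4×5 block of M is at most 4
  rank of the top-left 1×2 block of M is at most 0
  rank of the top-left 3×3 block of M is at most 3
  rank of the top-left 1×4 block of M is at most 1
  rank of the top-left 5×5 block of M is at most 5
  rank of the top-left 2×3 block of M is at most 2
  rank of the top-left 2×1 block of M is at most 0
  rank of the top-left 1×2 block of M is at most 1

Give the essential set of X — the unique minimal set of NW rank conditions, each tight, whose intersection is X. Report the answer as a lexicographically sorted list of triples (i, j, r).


Propagating the 18 rank bounds to every northwest block:

  0, 0, 1, 1, 1
  0, 1, 2, 2, 2
  1, 2, 3, 3, 3
  1, 2, 3, 3, 4
  1, 2, 3, 4, 5

second differences of R give the permutation w = (3, 2, 1, 5, 4).

3 SE-corners of the 4-cell Rothe diagram give Ess(w):

[(1, 2, 0), (2, 1, 0), (4, 4, 3)]


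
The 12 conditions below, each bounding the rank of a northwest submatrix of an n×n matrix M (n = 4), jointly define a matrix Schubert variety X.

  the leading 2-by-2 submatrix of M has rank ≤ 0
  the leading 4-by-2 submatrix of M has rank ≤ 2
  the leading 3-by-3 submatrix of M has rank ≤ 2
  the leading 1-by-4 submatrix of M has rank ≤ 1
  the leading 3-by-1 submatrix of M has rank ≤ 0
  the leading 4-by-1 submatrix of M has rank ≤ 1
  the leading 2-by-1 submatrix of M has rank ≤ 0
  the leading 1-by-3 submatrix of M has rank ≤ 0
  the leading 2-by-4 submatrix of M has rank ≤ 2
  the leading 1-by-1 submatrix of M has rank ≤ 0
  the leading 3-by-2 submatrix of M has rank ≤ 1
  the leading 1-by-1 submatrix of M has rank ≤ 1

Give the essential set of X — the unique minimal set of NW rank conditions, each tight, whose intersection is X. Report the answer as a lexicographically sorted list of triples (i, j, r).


Reconstructing r_w from the 12 given conditions:

  i=1: 0, 0, 0, 1
  i=2: 0, 0, 1, 2
  i=3: 0, 1, 2, 3
  i=4: 1, 2, 3, 4

the unique w with this rank table is (4, 3, 2, 1).

ℓ(w)=6; the 3 essential cells (i,j,r):

[(1, 3, 0), (2, 2, 0), (3, 1, 0)]


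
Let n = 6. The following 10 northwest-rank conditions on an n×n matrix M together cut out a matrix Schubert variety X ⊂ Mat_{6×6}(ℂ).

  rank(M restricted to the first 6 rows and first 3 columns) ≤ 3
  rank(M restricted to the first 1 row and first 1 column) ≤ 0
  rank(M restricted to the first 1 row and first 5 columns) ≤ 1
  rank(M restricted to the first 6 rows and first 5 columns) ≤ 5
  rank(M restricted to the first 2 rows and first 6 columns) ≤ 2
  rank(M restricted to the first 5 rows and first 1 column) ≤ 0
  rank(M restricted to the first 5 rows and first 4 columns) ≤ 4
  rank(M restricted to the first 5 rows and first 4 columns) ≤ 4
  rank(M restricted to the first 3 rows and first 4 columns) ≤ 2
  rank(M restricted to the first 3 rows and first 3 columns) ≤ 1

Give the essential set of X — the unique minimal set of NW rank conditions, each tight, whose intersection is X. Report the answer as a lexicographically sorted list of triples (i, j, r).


The tightest implied rank at each (i,j), from the 10 conditions:

  0, 1, 1, 1, 1, 1
  0, 1, 1, 2, 2, 2
  0, 1, 1, 2, 3, 3
  0, 1, 2, 3, 4, 4
  0, 1, 2, 3, 4, 5
  1, 2, 3, 4, 5, 6

second differences of R give the permutation w = (2, 4, 5, 3, 6, 1).

2 SE-corners of the 7-cell Rothe diagram give Ess(w):

[(3, 3, 1), (5, 1, 0)]


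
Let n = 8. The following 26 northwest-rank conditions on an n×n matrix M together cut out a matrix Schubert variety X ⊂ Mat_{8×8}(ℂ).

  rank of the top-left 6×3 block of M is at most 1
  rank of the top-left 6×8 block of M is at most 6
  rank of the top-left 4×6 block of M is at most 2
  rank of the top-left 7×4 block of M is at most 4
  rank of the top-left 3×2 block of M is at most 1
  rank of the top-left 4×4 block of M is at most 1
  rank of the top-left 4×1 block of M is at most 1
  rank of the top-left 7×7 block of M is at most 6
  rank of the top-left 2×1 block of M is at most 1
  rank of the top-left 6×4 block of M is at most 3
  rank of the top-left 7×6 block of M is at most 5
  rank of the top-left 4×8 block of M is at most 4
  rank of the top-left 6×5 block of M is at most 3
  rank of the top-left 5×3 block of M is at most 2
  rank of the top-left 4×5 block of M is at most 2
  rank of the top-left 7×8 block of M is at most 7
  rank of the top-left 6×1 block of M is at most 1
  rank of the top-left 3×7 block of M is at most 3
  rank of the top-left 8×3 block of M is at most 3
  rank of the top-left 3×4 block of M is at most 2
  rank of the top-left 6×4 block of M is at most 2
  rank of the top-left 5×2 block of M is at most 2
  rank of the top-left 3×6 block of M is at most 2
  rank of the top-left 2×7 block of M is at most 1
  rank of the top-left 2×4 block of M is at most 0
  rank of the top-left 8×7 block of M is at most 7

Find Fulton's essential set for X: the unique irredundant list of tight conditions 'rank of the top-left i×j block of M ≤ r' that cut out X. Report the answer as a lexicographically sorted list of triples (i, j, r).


Computing R[i][j] = min implied NW-rank bound (n=8, 26 conditions):

  i=1: 0 | 0 | 0 | 0 | 1 | 1 | 1 | 1
  i=2: 0 | 0 | 0 | 0 | 1 | 1 | 1 | 2
  i=3: 1 | 1 | 1 | 1 | 2 | 2 | 2 | 3
  i=4: 1 | 1 | 1 | 1 | 2 | 2 | 3 | 4
  i=5: 1 | 1 | 1 | 2 | 3 | 3 | 4 | 5
  i=6: 1 | 1 | 1 | 2 | 3 | 4 | 5 | 6
  i=7: 1 | 2 | 2 | 3 | 4 | 5 | 6 | 7
  i=8: 1 | 2 | 3 | 4 | 5 | 6 | 7 | 8

the unique w with this rank table is (5, 8, 1, 7, 4, 6, 2, 3).

D(w) has 18 cells with 5 SE-corners; essential set:

[(2, 4, 0), (2, 7, 1), (4, 4, 1), (4, 6, 2), (6, 3, 1)]


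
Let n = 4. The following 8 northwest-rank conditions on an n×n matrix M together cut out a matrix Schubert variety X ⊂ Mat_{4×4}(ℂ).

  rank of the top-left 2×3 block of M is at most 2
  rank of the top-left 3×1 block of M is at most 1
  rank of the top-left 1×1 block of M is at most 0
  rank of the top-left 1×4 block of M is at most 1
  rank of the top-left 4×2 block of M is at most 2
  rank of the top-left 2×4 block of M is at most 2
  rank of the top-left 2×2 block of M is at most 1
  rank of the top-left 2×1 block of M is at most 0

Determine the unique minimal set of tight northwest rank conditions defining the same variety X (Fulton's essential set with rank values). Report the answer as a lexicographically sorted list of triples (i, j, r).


Computing R[i][j] = min implied NW-rank bound (n=4, 8 conditions):

  row 1: 0, 1, 1, 1
  row 2: 0, 1, 2, 2
  row 3: 1, 2, 3, 3
  row 4: 1, 2, 3, 4

second differences of R give the permutation w = (2, 3, 1, 4).

ℓ(w)=2; the 1 essential cell (i,j,r):

[(2, 1, 0)]


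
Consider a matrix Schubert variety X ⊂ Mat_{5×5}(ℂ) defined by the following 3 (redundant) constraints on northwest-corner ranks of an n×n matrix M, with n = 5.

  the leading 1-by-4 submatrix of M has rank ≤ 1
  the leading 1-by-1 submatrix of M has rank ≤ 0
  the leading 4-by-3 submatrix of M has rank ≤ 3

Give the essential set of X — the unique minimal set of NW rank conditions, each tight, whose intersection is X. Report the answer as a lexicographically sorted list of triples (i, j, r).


Recovering R(i,j) via the rank-extension bound from the 3 conditions:

  i=1: 0 | 1 | 1 | 1 | 1
  i=2: 1 | 2 | 2 | 2 | 2
  i=3: 1 | 2 | 3 | 3 | 3
  i=4: 1 | 2 | 3 | 4 | 4
  i=5: 1 | 2 | 3 | 4 | 5

giving w = (2, 1, 3, 4, 5) via Δ²R.

ℓ(w)=1; the 1 essential cell (i,j,r):

[(1, 1, 0)]


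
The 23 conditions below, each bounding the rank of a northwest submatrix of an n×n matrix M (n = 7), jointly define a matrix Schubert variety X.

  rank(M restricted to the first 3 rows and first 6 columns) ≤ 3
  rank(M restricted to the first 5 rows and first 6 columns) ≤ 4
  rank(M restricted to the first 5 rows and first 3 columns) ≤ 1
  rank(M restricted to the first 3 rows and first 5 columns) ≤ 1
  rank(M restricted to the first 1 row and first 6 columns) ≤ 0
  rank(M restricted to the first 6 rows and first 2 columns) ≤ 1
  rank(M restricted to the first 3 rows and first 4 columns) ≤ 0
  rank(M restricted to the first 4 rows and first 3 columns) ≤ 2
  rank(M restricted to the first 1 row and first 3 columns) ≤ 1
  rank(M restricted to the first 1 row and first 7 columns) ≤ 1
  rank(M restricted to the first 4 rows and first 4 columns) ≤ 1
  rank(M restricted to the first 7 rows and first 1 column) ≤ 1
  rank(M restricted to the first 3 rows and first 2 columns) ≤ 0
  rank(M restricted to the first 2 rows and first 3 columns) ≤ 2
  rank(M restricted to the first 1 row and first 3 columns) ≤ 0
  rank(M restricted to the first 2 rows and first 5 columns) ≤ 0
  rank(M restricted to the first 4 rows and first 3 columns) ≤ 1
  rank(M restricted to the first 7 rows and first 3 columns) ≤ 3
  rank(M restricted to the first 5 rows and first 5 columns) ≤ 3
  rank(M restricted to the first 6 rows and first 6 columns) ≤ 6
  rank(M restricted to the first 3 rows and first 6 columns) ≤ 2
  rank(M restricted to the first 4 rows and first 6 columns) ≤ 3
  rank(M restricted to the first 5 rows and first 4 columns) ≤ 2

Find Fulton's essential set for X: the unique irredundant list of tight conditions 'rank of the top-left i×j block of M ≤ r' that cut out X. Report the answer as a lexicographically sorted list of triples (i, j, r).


Computing R[i][j] = min implied NW-rank bound (n=7, 23 conditions):

  R[1]: 0, 0, 0, 0, 0, 0, 1
  R[2]: 0, 0, 0, 0, 0, 1, 2
  R[3]: 0, 0, 0, 0, 1, 2, 3
  R[4]: 1, 1, 1, 1, 2, 3, 4
  R[5]: 1, 1, 1, 2, 3, 4, 5
  R[6]: 1, 1, 2, 3, 4, 5, 6
  R[7]: 1, 2, 3, 4, 5, 6, 7

hence w(1..7) = (7, 6, 5, 1, 4, 3, 2).

ℓ(w)=18; the 5 essential cells (i,j,r):

[(1, 6, 0), (2, 5, 0), (3, 4, 0), (5, 3, 1), (6, 2, 1)]


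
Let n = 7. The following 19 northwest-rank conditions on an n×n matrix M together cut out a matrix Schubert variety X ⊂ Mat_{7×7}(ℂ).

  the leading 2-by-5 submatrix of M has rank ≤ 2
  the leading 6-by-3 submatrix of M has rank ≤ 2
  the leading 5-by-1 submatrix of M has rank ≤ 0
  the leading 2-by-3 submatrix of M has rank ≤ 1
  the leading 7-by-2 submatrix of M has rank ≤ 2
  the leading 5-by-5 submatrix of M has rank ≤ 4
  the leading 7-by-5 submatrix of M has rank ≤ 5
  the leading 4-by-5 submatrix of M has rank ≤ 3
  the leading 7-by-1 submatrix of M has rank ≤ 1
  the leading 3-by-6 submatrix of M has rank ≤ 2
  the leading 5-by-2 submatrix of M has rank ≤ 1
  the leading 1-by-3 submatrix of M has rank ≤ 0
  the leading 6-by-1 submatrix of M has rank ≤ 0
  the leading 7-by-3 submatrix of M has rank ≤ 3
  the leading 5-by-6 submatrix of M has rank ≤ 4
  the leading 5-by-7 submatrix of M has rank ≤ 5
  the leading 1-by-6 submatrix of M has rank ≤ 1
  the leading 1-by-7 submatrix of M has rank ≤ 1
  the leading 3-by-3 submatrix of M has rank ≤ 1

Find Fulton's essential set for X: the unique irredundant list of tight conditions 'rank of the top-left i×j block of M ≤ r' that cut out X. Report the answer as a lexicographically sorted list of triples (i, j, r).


Propagating the 19 rank bounds to every northwest block:

  row 1: 0 | 0 | 0 | 1 | 1 | 1 | 1
  row 2: 0 | 1 | 1 | 2 | 2 | 2 | 2
  row 3: 0 | 1 | 1 | 2 | 2 | 2 | 3
  row 4: 0 | 1 | 2 | 3 | 3 | 3 | 4
  row 5: 0 | 1 | 2 | 3 | 4 | 4 | 5
  row 6: 0 | 1 | 2 | 3 | 4 | 5 | 6
  row 7: 1 | 2 | 3 | 4 | 5 | 6 | 7

hence w(1..7) = (4, 2, 7, 3, 5, 6, 1).

4 SE-corners of the 11-cell Rothe diagram give Ess(w):

[(1, 3, 0), (3, 3, 1), (3, 6, 2), (6, 1, 0)]


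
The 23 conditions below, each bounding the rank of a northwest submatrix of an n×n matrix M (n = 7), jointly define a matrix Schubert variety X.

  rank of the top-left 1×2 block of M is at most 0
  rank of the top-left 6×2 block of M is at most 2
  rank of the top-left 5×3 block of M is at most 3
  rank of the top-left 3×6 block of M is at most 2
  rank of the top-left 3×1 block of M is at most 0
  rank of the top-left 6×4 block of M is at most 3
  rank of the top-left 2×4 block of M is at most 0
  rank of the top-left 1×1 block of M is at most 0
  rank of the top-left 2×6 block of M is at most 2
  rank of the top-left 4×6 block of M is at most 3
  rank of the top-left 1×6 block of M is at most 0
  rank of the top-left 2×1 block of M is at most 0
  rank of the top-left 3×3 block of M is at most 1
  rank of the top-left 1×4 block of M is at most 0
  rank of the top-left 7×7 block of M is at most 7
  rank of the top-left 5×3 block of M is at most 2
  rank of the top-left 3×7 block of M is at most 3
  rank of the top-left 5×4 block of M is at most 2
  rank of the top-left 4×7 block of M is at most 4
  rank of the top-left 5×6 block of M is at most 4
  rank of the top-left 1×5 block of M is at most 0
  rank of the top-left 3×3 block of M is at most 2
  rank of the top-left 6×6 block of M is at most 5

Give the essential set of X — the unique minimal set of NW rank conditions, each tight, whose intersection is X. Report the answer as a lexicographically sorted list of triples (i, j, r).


The tightest implied rank at each (i,j), from the 23 conditions:

  0  0  0  0  0  0  1
  0  0  0  0  1  1  2
  0  1  1  1  2  2  3
  1  2  2  2  3  3  4
  1  2  2  2  3  4  5
  1  2  3  3  4  5  6
  1  2  3  4  5  6  7

the unique w with this rank table is (7, 5, 2, 1, 6, 3, 4).

4 SE-corners of the 13-cell Rothe diagram give Ess(w):

[(1, 6, 0), (2, 4, 0), (3, 1, 0), (5, 4, 2)]


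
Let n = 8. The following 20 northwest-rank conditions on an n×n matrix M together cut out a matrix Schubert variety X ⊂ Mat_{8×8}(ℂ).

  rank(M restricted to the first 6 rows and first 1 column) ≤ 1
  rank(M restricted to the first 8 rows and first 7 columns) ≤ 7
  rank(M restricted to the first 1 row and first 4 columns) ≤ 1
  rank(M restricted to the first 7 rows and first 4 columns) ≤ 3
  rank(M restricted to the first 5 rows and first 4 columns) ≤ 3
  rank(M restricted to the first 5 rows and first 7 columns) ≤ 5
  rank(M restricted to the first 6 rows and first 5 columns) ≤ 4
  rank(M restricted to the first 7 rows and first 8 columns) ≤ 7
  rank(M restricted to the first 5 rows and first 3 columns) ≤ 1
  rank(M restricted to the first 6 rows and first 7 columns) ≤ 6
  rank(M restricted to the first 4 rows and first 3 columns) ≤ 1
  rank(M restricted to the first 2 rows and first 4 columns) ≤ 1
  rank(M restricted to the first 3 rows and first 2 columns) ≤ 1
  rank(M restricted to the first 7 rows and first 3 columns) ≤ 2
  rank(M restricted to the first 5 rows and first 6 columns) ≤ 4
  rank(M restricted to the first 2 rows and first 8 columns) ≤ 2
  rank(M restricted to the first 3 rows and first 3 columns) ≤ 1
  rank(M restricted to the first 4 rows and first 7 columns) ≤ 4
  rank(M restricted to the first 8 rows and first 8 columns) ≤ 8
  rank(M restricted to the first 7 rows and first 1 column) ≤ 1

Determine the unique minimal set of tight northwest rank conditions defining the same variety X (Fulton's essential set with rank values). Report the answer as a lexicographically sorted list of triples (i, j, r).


The tightest implied rank at each (i,j), from the 20 conditions:

  row 1: 1, 1, 1, 1, 1, 1, 1, 1
  row 2: 1, 1, 1, 1, 2, 2, 2, 2
  row 3: 1, 1, 1, 2, 3, 3, 3, 3
  row 4: 1, 1, 1, 2, 3, 4, 4, 4
  row 5: 1, 1, 1, 2, 3, 4, 5, 5
  row 6: 1, 2, 2, 3, 4, 5, 6, 6
  row 7: 1, 2, 2, 3, 4, 5, 6, 7
  row 8: 1, 2, 3, 4, 5, 6, 7, 8

the unique w with this rank table is (1, 5, 4, 6, 7, 2, 8, 3).

Fulton essential set (3 of the 10 Rothe cells):

[(2, 4, 1), (5, 3, 1), (7, 3, 2)]


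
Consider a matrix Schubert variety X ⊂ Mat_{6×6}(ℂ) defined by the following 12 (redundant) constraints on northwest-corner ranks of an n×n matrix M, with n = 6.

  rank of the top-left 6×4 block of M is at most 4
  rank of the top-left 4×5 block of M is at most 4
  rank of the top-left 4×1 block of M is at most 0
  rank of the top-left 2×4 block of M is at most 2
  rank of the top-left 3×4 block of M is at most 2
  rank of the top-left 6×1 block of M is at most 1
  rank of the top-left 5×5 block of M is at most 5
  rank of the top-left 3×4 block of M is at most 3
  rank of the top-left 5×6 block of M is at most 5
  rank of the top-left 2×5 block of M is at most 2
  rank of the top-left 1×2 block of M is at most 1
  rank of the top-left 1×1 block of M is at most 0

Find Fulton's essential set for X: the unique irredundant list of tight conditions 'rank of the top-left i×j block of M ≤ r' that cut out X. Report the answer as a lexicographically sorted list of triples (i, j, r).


Propagating the 12 rank bounds to every northwest block:

  R[1]: 0  1  1  1  1  1
  R[2]: 0  1  2  2  2  2
  R[3]: 0  1  2  2  3  3
  R[4]: 0  1  2  3  4  4
  R[5]: 1  2  3  4  5  5
  R[6]: 1  2  3  4  5  6

the unique w with this rank table is (2, 3, 5, 4, 1, 6).

D(w) has 5 cells with 2 SE-corners; essential set:

[(3, 4, 2), (4, 1, 0)]


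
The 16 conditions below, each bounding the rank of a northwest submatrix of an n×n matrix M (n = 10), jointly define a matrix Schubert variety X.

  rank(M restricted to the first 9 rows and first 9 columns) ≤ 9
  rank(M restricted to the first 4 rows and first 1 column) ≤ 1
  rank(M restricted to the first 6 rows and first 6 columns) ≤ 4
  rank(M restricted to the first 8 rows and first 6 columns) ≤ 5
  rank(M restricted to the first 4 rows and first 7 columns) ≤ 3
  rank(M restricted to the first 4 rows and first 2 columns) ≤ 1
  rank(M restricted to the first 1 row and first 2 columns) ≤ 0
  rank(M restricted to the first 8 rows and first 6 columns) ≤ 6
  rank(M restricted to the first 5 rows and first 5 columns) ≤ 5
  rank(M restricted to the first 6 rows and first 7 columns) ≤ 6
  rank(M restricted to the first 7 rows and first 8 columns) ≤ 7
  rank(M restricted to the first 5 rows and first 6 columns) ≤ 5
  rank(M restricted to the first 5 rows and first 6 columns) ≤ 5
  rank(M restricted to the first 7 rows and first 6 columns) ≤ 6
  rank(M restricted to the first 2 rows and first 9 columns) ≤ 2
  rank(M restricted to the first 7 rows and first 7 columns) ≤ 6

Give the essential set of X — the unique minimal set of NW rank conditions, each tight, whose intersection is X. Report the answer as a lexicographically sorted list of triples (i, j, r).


Recovering R(i,j) via the rank-extension bound from the 16 conditions:

  0  0  1  1  1  1  1  1  1  1
  1  1  2  2  2  2  2  2  2  2
  1  1  2  3  3  3  3  3  3  3
  1  1  2  3  3  3  3  4  4  4
  1  2  3  4  4  4  4  5  5  5
  1  2  3  4  4  4  5  6  6  6
  1  2  3  4  5  5  6  7  7  7
  1  2  3  4  5  5  6  7  8  8
  1  2  3  4  5  6  7  8  9  9
  1  2  3  4  5  6  7  8  9  10

the unique w with this rank table is (3, 1, 4, 8, 2, 7, 5, 9, 6, 10).

5 SE-corners of the 10-cell Rothe diagram give Ess(w):

[(1, 2, 0), (4, 2, 1), (4, 7, 3), (6, 6, 4), (8, 6, 5)]


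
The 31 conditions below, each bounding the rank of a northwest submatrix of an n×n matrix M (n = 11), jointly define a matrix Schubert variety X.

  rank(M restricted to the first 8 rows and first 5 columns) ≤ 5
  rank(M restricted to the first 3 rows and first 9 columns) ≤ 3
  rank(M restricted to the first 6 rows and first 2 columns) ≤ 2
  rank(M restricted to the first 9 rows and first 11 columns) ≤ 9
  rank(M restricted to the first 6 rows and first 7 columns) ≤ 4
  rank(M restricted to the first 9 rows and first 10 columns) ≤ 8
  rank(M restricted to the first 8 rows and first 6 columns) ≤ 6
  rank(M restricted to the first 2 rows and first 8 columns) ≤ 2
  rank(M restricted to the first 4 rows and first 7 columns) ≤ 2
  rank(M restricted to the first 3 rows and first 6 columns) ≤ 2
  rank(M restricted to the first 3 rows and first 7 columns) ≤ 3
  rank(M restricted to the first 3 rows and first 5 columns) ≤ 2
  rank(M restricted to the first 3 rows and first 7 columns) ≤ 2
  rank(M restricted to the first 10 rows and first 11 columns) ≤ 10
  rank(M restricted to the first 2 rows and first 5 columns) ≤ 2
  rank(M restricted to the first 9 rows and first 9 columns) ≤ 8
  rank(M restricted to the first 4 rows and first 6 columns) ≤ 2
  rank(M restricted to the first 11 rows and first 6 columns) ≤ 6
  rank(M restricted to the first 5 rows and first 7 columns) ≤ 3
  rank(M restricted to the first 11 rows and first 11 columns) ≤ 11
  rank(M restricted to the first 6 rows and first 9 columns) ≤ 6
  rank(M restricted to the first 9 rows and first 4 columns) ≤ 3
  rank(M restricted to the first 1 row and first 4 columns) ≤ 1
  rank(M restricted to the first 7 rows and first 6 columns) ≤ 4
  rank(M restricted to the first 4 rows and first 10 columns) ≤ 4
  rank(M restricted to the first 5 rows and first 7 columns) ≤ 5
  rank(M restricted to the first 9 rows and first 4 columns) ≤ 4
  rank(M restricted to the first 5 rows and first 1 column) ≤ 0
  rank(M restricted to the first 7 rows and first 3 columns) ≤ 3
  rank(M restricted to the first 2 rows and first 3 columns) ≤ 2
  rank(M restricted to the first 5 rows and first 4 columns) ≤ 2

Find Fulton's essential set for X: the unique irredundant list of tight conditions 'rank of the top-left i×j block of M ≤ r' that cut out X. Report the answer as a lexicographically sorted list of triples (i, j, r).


Computing R[i][j] = min implied NW-rank bound (n=11, 31 conditions):

  i=1: 0  1  1  1  1  1  1  1  1  1  1
  i=2: 0  1  2  2  2  2  2  2  2  2  2
  i=3: 0  1  2  2  2  2  2  3  3  3  3
  i=4: 0  1  2  2  2  2  2  3  4  4  4
  i=5: 0  1  2  2  3  3  3  4  5  5  5
  i=6: 1  2  3  3  4  4  4  5  6  6  6
  i=7: 1  2  3  3  4  4  5  6  7  7  7
  i=8: 1  2  3  3  4  5  6  7  8  8  8
  i=9: 1  2  3  3  4  5  6  7  8  8  9
  i=10: 1  2  3  4  5  6  7  8  9  9  10
  i=11: 1  2  3  4  5  6  7  8  9  10  11

the unique w with this rank table is (2, 3, 8, 9, 5, 1, 7, 6, 11, 4, 10).

Fulton essential set (6 of the 19 Rothe cells):

[(4, 7, 2), (5, 1, 0), (5, 4, 2), (7, 6, 4), (9, 4, 3), (9, 10, 8)]


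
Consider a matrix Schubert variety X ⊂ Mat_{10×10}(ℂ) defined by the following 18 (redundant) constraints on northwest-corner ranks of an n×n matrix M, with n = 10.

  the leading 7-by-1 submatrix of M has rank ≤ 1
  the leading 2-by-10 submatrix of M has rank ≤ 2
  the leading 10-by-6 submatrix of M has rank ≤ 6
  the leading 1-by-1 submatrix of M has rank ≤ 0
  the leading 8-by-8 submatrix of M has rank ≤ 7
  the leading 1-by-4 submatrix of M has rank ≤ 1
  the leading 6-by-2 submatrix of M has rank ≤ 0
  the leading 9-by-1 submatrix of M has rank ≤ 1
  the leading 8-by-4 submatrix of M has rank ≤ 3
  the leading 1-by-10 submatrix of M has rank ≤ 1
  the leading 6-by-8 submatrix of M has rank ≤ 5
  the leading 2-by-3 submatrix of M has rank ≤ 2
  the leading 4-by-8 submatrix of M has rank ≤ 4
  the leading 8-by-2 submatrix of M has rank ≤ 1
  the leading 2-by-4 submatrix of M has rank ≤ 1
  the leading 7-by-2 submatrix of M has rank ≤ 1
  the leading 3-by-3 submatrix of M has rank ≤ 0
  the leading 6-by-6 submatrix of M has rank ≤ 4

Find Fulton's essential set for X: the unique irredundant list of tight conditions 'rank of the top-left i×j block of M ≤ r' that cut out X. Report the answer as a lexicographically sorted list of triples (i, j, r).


The tightest implied rank at each (i,j), from the 18 conditions:

  R[1]: 0 | 0 | 0 | 1 | 1 | 1 | 1 | 1 | 1 | 1
  R[2]: 0 | 0 | 0 | 1 | 2 | 2 | 2 | 2 | 2 | 2
  R[3]: 0 | 0 | 0 | 1 | 2 | 3 | 3 | 3 | 3 | 3
  R[4]: 0 | 0 | 1 | 2 | 3 | 4 | 4 | 4 | 4 | 4
  R[5]: 0 | 0 | 1 | 2 | 3 | 4 | 5 | 5 | 5 | 5
  R[6]: 0 | 0 | 1 | 2 | 3 | 4 | 5 | 5 | 6 | 6
  R[7]: 1 | 1 | 2 | 3 | 4 | 5 | 6 | 6 | 7 | 7
  R[8]: 1 | 1 | 2 | 3 | 4 | 5 | 6 | 7 | 8 | 8
  R[9]: 1 | 2 | 3 | 4 | 5 | 6 | 7 | 8 | 9 | 9
  R[10]: 1 | 2 | 3 | 4 | 5 | 6 | 7 | 8 | 9 | 10

so w = (4, 5, 6, 3, 7, 9, 1, 8, 2, 10).

ℓ(w)=17; the 4 essential cells (i,j,r):

[(3, 3, 0), (6, 2, 0), (6, 8, 5), (8, 2, 1)]


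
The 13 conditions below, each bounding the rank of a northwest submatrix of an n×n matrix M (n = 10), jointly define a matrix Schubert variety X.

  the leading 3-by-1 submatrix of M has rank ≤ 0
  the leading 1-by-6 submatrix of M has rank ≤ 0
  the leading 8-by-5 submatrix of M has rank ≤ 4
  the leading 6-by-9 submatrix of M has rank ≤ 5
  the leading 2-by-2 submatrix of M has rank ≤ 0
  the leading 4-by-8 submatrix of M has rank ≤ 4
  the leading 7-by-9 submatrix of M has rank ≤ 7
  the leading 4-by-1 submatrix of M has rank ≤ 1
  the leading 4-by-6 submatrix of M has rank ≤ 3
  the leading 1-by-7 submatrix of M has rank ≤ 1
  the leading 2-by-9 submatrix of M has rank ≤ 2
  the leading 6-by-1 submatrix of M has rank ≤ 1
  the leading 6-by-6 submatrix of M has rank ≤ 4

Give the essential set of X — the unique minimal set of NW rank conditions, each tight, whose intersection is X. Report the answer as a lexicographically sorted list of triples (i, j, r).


Computing R[i][j] = min implied NW-rank bound (n=10, 13 conditions):

  0  0  0  0  0  0  1  1  1  1
  0  0  1  1  1  1  2  2  2  2
  0  1  2  2  2  2  3  3  3  3
  1  2  3  3  3  3  4  4  4  4
  1  2  3  4  4  4  5  5  5  5
  1  2  3  4  4  4  5  5  5  6
  1  2  3  4  4  5  6  6  6  7
  1  2  3  4  4  5  6  7  7  8
  1  2  3  4  5  6  7  8  8  9
  1  2  3  4  5  6  7  8  9  10

so w = (7, 3, 2, 1, 4, 10, 6, 8, 5, 9).

|D(w)|=15, |Ess(w)|=6:

[(1, 6, 0), (2, 2, 0), (3, 1, 0), (6, 6, 4), (6, 9, 5), (8, 5, 4)]


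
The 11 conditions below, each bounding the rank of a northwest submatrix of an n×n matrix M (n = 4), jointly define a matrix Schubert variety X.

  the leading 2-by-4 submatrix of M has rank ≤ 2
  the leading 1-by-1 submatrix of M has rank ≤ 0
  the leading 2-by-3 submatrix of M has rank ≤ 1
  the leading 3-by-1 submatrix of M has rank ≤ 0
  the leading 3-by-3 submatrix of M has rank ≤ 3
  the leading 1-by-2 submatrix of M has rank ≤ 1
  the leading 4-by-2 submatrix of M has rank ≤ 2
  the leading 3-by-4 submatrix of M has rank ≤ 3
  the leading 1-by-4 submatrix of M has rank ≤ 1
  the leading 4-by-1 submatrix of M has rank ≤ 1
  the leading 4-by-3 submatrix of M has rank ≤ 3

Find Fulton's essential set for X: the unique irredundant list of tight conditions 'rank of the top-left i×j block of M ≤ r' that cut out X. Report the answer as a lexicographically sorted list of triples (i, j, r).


Recovering R(i,j) via the rank-extension bound from the 11 conditions:

  row 1: 0 | 1 | 1 | 1
  row 2: 0 | 1 | 1 | 2
  row 3: 0 | 1 | 2 | 3
  row 4: 1 | 2 | 3 | 4

giving w = (2, 4, 3, 1) via Δ²R.

ℓ(w)=4; the 2 essential cells (i,j,r):

[(2, 3, 1), (3, 1, 0)]


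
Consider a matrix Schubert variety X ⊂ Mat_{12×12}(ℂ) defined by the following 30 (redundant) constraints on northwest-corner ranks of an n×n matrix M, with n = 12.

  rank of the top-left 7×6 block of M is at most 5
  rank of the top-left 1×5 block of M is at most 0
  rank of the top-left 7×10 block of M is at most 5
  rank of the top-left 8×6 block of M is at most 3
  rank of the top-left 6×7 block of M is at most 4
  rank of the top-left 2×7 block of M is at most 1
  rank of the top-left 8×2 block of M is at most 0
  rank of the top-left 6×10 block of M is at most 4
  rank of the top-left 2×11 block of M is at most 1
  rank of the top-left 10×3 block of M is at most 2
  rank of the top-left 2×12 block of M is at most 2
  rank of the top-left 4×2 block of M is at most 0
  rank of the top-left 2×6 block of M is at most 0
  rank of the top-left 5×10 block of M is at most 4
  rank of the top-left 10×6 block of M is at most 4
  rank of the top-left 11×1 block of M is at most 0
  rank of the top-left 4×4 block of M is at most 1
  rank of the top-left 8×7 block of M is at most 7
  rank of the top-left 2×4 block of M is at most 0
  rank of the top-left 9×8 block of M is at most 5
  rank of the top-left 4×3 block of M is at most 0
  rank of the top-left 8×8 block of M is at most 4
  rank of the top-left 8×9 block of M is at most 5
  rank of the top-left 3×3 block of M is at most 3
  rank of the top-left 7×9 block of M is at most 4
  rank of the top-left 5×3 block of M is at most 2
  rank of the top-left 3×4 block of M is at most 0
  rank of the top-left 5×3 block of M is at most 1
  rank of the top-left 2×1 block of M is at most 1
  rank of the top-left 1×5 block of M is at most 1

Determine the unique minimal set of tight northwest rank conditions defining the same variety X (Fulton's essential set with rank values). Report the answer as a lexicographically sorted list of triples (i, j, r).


Recovering R(i,j) via the rank-extension bound from the 30 conditions:

  0  0  0  0  0  0  1  1  1  1  1  1
  0  0  0  0  0  0  1  1  1  1  1  2
  0  0  0  0  1  1  2  2  2  2  2  3
  0  0  0  1  2  2  3  3  3  3  3  4
  0  0  1  2  3  3  4  4  4  4  4  5
  0  0  1  2  3  3  4  4  4  4  5  6
  0  0  1  2  3  3  4  4  4  5  6  7
  0  0  1  2  3  3  4  4  5  6  7  8
  0  1  2  3  4  4  5  5  6  7  8  9
  0  1  2  3  4  4  5  6  7  8  9  10
  0  1  2  3  4  5  6  7  8  9  10  11
  1  2  3  4  5  6  7  8  9  10  11  12

reading off 1-entries of Δ²R: w = (7, 12, 5, 4, 3, 11, 10, 9, 2, 8, 6, 1).

11 SE-corners of the 44-cell Rothe diagram give Ess(w):

[(2, 6, 0), (2, 11, 1), (3, 4, 0), (4, 3, 0), (6, 10, 4), (7, 9, 4), (8, 2, 0), (8, 6, 3), (8, 8, 4), (10, 6, 4), (11, 1, 0)]


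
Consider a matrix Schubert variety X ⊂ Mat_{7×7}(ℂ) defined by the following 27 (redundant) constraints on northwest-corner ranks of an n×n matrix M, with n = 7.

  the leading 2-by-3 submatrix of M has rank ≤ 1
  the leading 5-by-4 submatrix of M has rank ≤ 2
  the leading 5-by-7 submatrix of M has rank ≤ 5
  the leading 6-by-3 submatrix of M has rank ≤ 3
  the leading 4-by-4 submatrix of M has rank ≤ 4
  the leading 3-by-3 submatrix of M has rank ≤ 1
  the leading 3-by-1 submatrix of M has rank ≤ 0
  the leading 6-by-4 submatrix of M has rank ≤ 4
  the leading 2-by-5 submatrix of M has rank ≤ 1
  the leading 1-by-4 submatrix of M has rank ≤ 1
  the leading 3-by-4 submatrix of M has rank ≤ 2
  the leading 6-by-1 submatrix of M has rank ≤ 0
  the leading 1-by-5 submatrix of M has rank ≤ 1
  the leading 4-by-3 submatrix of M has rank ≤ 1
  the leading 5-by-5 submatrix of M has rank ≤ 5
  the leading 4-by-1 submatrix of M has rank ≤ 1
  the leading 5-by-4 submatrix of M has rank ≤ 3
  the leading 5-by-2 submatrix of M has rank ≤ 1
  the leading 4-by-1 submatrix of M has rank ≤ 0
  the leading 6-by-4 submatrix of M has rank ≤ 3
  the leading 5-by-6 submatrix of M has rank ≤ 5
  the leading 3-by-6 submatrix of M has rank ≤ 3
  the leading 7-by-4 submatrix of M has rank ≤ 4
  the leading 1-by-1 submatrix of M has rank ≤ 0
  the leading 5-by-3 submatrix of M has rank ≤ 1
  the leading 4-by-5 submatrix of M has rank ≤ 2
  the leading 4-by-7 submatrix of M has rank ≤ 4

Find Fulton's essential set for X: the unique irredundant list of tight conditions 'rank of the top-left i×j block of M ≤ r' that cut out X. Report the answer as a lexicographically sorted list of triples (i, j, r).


Recovering R(i,j) via the rank-extension bound from the 27 conditions:

  row 1: 0 1 1 1 1 1 1
  row 2: 0 1 1 1 1 2 2
  row 3: 0 1 1 2 2 3 3
  row 4: 0 1 1 2 2 3 4
  row 5: 0 1 1 2 3 4 5
  row 6: 0 1 2 3 4 5 6
  row 7: 1 2 3 4 5 6 7

reading off 1-entries of Δ²R: w = (2, 6, 4, 7, 5, 3, 1).

Fulton essential set (4 of the 13 Rothe cells):

[(2, 5, 1), (4, 5, 2), (5, 3, 1), (6, 1, 0)]


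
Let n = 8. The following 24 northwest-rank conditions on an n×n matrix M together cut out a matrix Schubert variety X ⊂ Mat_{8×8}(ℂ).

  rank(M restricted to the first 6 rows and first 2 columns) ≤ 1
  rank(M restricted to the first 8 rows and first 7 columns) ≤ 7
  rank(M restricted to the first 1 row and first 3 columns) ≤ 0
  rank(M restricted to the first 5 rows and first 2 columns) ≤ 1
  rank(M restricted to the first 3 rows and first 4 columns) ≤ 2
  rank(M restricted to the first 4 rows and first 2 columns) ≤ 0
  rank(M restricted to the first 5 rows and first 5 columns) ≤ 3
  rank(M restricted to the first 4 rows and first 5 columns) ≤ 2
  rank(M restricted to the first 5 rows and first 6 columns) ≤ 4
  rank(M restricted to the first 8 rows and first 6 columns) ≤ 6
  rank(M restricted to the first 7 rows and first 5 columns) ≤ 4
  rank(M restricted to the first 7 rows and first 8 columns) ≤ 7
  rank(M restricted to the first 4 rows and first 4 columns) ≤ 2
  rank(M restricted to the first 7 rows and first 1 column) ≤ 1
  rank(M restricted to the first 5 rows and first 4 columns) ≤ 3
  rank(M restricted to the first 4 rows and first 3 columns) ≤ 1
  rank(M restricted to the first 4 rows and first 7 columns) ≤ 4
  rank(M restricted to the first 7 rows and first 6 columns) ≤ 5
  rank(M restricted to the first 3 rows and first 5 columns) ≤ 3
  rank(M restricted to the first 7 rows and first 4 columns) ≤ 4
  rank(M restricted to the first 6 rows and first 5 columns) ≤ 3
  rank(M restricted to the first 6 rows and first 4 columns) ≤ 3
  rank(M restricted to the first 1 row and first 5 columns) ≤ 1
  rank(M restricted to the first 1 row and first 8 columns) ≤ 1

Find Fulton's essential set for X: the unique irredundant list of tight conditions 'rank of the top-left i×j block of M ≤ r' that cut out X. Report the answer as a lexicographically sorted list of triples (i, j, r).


Computing R[i][j] = min implied NW-rank bound (n=8, 24 conditions):

  R[1]: 0 | 0 | 0 | 1 | 1 | 1 | 1 | 1
  R[2]: 0 | 0 | 1 | 2 | 2 | 2 | 2 | 2
  R[3]: 0 | 0 | 1 | 2 | 2 | 3 | 3 | 3
  R[4]: 0 | 0 | 1 | 2 | 2 | 3 | 4 | 4
  R[5]: 1 | 1 | 2 | 3 | 3 | 4 | 5 | 5
  R[6]: 1 | 1 | 2 | 3 | 3 | 4 | 5 | 6
  R[7]: 1 | 2 | 3 | 4 | 4 | 5 | 6 | 7
  R[8]: 1 | 2 | 3 | 4 | 5 | 6 | 7 | 8

hence w(1..8) = (4, 3, 6, 7, 1, 8, 2, 5).

Rothe diagram D(w) (13 cells), 5 SE-corners (essential conditions):

[(1, 3, 0), (4, 2, 0), (4, 5, 2), (6, 2, 1), (6, 5, 3)]


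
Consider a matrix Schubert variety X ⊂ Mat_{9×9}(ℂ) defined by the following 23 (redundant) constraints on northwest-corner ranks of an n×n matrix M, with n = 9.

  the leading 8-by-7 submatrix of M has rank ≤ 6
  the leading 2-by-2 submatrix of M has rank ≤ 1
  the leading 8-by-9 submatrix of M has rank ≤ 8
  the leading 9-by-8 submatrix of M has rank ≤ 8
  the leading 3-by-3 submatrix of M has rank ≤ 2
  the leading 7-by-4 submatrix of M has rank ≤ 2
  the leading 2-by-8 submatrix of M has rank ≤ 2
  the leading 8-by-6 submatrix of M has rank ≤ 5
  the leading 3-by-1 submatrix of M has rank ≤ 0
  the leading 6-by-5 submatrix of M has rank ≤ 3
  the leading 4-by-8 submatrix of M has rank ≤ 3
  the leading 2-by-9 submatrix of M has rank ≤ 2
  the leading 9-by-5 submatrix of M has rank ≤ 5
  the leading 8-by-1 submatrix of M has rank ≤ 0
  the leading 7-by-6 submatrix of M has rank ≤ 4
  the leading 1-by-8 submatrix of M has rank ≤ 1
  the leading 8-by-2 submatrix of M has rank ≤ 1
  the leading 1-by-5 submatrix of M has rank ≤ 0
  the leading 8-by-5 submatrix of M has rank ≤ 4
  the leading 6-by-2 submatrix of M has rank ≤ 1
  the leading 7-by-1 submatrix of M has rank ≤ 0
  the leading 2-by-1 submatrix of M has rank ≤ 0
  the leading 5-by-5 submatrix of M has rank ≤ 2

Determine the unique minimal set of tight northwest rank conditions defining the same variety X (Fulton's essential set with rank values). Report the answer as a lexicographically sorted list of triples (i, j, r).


Rank table r_w(9×9) implied by the 23 constraints:

  R[1]: 0 | 0 | 0 | 0 | 0 | 1 | 1 | 1 | 1
  R[2]: 0 | 1 | 1 | 1 | 1 | 2 | 2 | 2 | 2
  R[3]: 0 | 1 | 2 | 2 | 2 | 3 | 3 | 3 | 3
  R[4]: 0 | 1 | 2 | 2 | 2 | 3 | 3 | 3 | 4
  R[5]: 0 | 1 | 2 | 2 | 2 | 3 | 4 | 4 | 5
  R[6]: 0 | 1 | 2 | 2 | 3 | 4 | 5 | 5 | 6
  R[7]: 0 | 1 | 2 | 2 | 3 | 4 | 5 | 6 | 7
  R[8]: 0 | 1 | 2 | 3 | 4 | 5 | 6 | 7 | 8
  R[9]: 1 | 2 | 3 | 4 | 5 | 6 | 7 | 8 | 9

giving w = (6, 2, 3, 9, 7, 5, 8, 4, 1) via Δ²R.

D(w) has 20 cells with 5 SE-corners; essential set:

[(1, 5, 0), (4, 8, 3), (5, 5, 2), (7, 4, 2), (8, 1, 0)]


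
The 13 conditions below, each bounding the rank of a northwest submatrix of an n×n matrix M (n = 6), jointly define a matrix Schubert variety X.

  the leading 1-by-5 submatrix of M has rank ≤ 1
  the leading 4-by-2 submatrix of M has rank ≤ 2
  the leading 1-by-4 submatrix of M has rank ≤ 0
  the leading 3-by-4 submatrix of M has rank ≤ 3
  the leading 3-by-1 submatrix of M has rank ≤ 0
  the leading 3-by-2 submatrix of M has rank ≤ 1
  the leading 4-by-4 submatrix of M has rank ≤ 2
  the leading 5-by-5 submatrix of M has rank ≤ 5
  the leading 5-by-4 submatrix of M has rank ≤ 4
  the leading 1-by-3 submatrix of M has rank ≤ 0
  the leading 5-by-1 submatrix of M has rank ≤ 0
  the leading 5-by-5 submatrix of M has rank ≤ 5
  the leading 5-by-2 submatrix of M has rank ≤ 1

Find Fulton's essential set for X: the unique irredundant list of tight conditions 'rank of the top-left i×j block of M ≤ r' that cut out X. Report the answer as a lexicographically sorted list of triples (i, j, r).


Rank table r_w(6×6) implied by the 13 constraints:

  0 | 0 | 0 | 0 | 1 | 1
  0 | 1 | 1 | 1 | 2 | 2
  0 | 1 | 2 | 2 | 3 | 3
  0 | 1 | 2 | 2 | 3 | 4
  0 | 1 | 2 | 3 | 4 | 5
  1 | 2 | 3 | 4 | 5 | 6

hence w(1..6) = (5, 2, 3, 6, 4, 1).

Fulton essential set (3 of the 9 Rothe cells):

[(1, 4, 0), (4, 4, 2), (5, 1, 0)]


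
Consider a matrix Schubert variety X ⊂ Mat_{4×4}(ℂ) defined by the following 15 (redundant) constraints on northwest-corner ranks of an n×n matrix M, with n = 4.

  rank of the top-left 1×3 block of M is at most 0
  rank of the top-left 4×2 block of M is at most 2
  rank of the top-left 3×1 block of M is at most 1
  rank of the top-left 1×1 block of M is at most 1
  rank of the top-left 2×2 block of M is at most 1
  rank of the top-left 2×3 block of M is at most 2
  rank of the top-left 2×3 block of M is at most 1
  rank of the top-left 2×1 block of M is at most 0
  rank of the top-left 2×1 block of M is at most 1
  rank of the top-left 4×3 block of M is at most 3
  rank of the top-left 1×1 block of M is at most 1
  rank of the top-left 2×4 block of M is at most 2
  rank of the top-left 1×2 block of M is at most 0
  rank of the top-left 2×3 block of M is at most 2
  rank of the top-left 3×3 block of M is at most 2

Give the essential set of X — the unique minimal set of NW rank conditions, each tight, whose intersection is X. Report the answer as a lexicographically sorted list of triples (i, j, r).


The tightest implied rank at each (i,j), from the 15 conditions:

  row 1: 0, 0, 0, 1
  row 2: 0, 1, 1, 2
  row 3: 1, 2, 2, 3
  row 4: 1, 2, 3, 4

so w = (4, 2, 1, 3).

2 SE-corners of the 4-cell Rothe diagram give Ess(w):

[(1, 3, 0), (2, 1, 0)]


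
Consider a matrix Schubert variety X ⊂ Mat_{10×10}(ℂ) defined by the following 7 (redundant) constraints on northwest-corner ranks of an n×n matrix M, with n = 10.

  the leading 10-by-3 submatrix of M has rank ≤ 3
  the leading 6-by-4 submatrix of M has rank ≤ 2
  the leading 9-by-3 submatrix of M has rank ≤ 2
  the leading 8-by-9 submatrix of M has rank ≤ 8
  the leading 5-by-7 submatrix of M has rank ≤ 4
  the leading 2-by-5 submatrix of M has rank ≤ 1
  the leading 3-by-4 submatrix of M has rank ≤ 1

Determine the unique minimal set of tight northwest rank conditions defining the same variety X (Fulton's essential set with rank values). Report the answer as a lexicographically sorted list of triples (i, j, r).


The tightest implied rank at each (i,j), from the 7 conditions:

  1  1  1  1  1  1  1  1  1  1
  1  1  1  1  1  2  2  2  2  2
  1  1  1  1  2  3  3  3  3  3
  1  2  2  2  3  4  4  4  4  4
  1  2  2  2  3  4  4  5  5  5
  1  2  2  2  3  4  5  6  6  6
  1  2  2  3  4  5  6  7  7  7
  1  2  2  3  4  5  6  7  8  8
  1  2  2  3  4  5  6  7  8  9
  1  2  3  4  5  6  7  8  9  10

reading off 1-entries of Δ²R: w = (1, 6, 5, 2, 8, 7, 4, 9, 10, 3).

5 SE-corners of the 15-cell Rothe diagram give Ess(w):

[(2, 5, 1), (3, 4, 1), (5, 7, 4), (6, 4, 2), (9, 3, 2)]
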